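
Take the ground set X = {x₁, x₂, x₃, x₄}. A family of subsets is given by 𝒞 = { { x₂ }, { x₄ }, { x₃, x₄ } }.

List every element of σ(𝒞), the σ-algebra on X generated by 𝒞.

Begin from { ∅, { x₂ }, { x₄ }, { x₃, x₄ }, X } (that is, 𝒞 plus ∅ and X).
Step 1. New:
  { x₁, x₂ }  = complement { x₃, x₄ }
  { x₂, x₄ }  = { x₄ } ∪ { x₂ }
  { x₁, x₂, x₃ }  = complement { x₄ }
  { x₁, x₃, x₄ }  = complement { x₂ }
  { x₂, x₃, x₄ }  = { x₃, x₄ } ∪ { x₂ }
  [10 total]
Step 2: 3 new —
  { x₁ }  = complement { x₂, x₃, x₄ }
  { x₁, x₃ }  = complement { x₂, x₄ }
  { x₁, x₂, x₄ }  = { x₁, x₂ } ∪ { x₄ }
  [13 total]
Step 3 (2 new):
  { x₃ }  = complement { x₁, x₂, x₄ }
  { x₁, x₄ }  = { x₄ } ∪ { x₁ }
  [15 total]
Step 4 adds 1:
  { x₂, x₃ }  = complement { x₁, x₄ }
  [16 total]
Step 5: already closed under ᶜ and ∪.

σ(𝒞) = { ∅, { x₁ }, { x₂ }, { x₃ }, { x₄ }, { x₁, x₂ }, { x₁, x₃ }, { x₁, x₄ }, { x₂, x₃ }, { x₂, x₄ }, { x₃, x₄ }, { x₁, x₂, x₃ }, { x₁, x₂, x₄ }, { x₁, x₃, x₄ }, { x₂, x₃, x₄ }, X }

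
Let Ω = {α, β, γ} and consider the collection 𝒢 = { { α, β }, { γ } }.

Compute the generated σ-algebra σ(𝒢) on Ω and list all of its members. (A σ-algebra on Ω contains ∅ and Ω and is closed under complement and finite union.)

σ(𝒢) (4 sets): { {  }, { γ }, { α, β }, Ω }

Check:
Start: 𝒢 ∪ {∅, Ω} = { {  }, { γ }, { α, β }, Ω }.
Pass 1: stable.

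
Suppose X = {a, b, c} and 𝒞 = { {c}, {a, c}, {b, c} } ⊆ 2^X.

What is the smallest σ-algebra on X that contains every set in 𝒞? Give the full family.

|σ(𝒞)| = 8.  σ(𝒞) = { ∅, {a}, {b}, {c}, {a, b}, {a, c}, {b, c}, X }

Derivation:
Initial family (5 sets): { ∅, {c}, {a, c}, {b, c}, X }.
Round 1 adds 3:
  {a}  = ᶜ of {b, c}
  {b}  = ᶜ of {a, c}
  {a, b}  = ᶜ of {c}
  (now 8)
Round 2: closed — nothing new.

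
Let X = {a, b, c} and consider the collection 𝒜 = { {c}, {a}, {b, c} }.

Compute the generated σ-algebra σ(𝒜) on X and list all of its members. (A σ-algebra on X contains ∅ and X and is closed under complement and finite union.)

Start: 𝒜 ∪ {∅, X} = { {}, {a}, {c}, {b, c}, X }.
Round 1: +2 →
  {a, b}  = {c}ᶜ
  {a, c}  = {c} ∪ {a}
  [7 total]
Round 2: 1 new —
  {b}  = {a, c}ᶜ
  [8 total]
Round 3: no new sets; the family is a σ-algebra.

Hence σ(𝒜) has 8 members: { {}, {a}, {b}, {c}, {a, b}, {a, c}, {b, c}, X }.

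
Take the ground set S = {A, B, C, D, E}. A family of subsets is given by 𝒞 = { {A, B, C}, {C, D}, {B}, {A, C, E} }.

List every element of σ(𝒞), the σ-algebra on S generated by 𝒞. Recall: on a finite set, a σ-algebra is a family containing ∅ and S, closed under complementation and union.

Initial family (6 sets): { {}, {B}, {C, D}, {A, B, C}, {A, C, E}, S }.
Iteration 1: +7 →
  {B, D}  = ᶜ of {A, C, E}
  {D, E}  = ᶜ of {A, B, C}
  {A, B, E}  = ᶜ of {C, D}
  {B, C, D}  = {C, D} ∪ {B}
  {A, B, C, D}  = {C, D} ∪ {A, B, C}
  {A, B, C, E}  = {A, B, C} ∪ {A, C, E}
  {A, C, D, E}  = ᶜ of {B}
  — 13 sets.
Iteration 2: 7 new —
  {D}  = ᶜ of {A, B, C, E}
  {E}  = ᶜ of {A, B, C, D}
  {A, E}  = ᶜ of {B, C, D}
  {B, D, E}  = {B} ∪ {D, E}
  {C, D, E}  = {C, D} ∪ {D, E}
  {A, B, D, E}  = {D, E} ∪ {A, B, E}
  {B, C, D, E}  = {B, C, D} ∪ {D, E}
  — 20 sets.
Iteration 3 (6 new):
  {A}  = ᶜ of {B, C, D, E}
  {C}  = ᶜ of {A, B, D, E}
  {A, B}  = ᶜ of {C, D, E}
  {A, C}  = ᶜ of {B, D, E}
  {B, E}  = {B} ∪ {E}
  {A, D, E}  = {D, E} ∪ {A, E}
  — 26 sets.
Iteration 4 adds 6:
  {A, D}  = {D} ∪ {A}
  {B, C}  = ᶜ of {A, D, E}
  {C, E}  = {E} ∪ {C}
  {A, B, D}  = {A, B} ∪ {D}
  {A, C, D}  = ᶜ of {B, E}
  {B, C, E}  = {B, E} ∪ {C}
  — 32 sets.
After Iteration 5 the family is unchanged; done.

|σ(𝒞)| = 32.  σ(𝒞) = { {}, {A}, {B}, {C}, {D}, {E}, {A, B}, {A, C}, {A, D}, {A, E}, {B, C}, {B, D}, {B, E}, {C, D}, {C, E}, {D, E}, {A, B, C}, {A, B, D}, {A, B, E}, {A, C, D}, {A, C, E}, {A, D, E}, {B, C, D}, {B, C, E}, {B, D, E}, {C, D, E}, {A, B, C, D}, {A, B, C, E}, {A, B, D, E}, {A, C, D, E}, {B, C, D, E}, S }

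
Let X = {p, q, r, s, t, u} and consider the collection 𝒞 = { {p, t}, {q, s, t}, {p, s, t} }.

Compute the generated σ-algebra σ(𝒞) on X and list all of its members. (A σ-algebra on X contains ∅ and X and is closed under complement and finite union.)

σ(𝒞) (32 sets): { {}, {p}, {q}, {s}, {t}, {p, q}, {p, s}, {p, t}, {q, s}, {q, t}, {r, u}, {s, t}, {p, q, s}, {p, q, t}, {p, r, u}, {p, s, t}, {q, r, u}, {q, s, t}, {r, s, u}, {r, t, u}, {p, q, r, u}, {p, q, s, t}, {p, r, s, u}, {p, r, t, u}, {q, r, s, u}, {q, r, t, u}, {r, s, t, u}, {p, q, r, s, u}, {p, q, r, t, u}, {p, r, s, t, u}, {q, r, s, t, u}, X }

Trace:
Initial family (5 sets): { {}, {p, t}, {p, s, t}, {q, s, t}, X }.
Pass 1 adds 4:
  {p, r, u}  = X∖{q, s, t}
  {q, r, u}  = X∖{p, s, t}
  {p, q, s, t}  = {p, s, t} ∪ {q, s, t}
  {q, r, s, u}  = X∖{p, t}
Pass 2 adds 7:
  {r, u}  = X∖{p, q, s, t}
  {p, q, r, u}  = {p, r, u} ∪ {q, r, u}
  {p, r, t, u}  = {p, r, u} ∪ {p, t}
  {p, q, r, s, u}  = {p, r, u} ∪ {q, r, s, u}
  {p, q, r, t, u}  = {q, r, u} ∪ {p, t}
  {p, r, s, t, u}  = {p, s, t} ∪ {p, r, u}
  {q, r, s, t, u}  = {q, r, u} ∪ {q, s, t}
Pass 3 (6 new):
  {p}  = X∖{q, r, s, t, u}
  {q}  = X∖{p, r, s, t, u}
  {s}  = X∖{p, q, r, t, u}
  {t}  = X∖{p, q, r, s, u}
  {q, s}  = X∖{p, r, t, u}
  {s, t}  = X∖{p, q, r, u}
Pass 4 adds 10:
  {p, q}  = {p} ∪ {q}
  {p, s}  = {p} ∪ {s}
  {q, t}  = {q} ∪ {t}
  {p, q, s}  = {p} ∪ {q, s}
  {p, q, t}  = {q} ∪ {p, t}
  {r, s, u}  = {r, u} ∪ {s}
  {r, t, u}  = {t} ∪ {r, u}
  {p, r, s, u}  = {p, r, u} ∪ {s}
  {q, r, t, u}  = {q, r, u} ∪ {t}
  {r, s, t, u}  = {s, t} ∪ {r, u}
After Pass 5 the family is unchanged; done.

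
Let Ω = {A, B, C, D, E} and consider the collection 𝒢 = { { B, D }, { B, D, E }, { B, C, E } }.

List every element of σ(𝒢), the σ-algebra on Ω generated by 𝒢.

Begin from { {  }, { B, D }, { B, C, E }, { B, D, E }, Ω } (that is, 𝒢 plus ∅ and Ω).
Round 1 adds 4:
  { A, C }  = Ω∖{ B, D, E }
  { A, D }  = Ω∖{ B, C, E }
  { A, C, E }  = Ω∖{ B, D }
  { B, C, D, E }  = { B, C, E } ∪ { B, D }
  [9 total]
Round 2: +7 →
  { A }  = Ω∖{ B, C, D, E }
  { A, B, D }  = { A, D } ∪ { B, D }
  { A, C, D }  = { A, D } ∪ { A, C }
  { A, B, C, D }  = { A, C } ∪ { B, D }
  { A, B, C, E }  = { A, C, E } ∪ { B, C, E }
  { A, B, D, E }  = { A, D } ∪ { B, D, E }
  { A, C, D, E }  = { A, C, E } ∪ { A, D }
  [16 total]
Round 3: +6 →
  { B }  = Ω∖{ A, C, D, E }
  { C }  = Ω∖{ A, B, D, E }
  { D }  = Ω∖{ A, B, C, E }
  { E }  = Ω∖{ A, B, C, D }
  { B, E }  = Ω∖{ A, C, D }
  { C, E }  = Ω∖{ A, B, D }
  [22 total]
Round 4 (10 new):
  { A, B }  = { B } ∪ { A }
  { A, E }  = { E } ∪ { A }
  { B, C }  = { B } ∪ { C }
  { C, D }  = { C } ∪ { D }
  { D, E }  = { E } ∪ { D }
  { A, B, C }  = { B } ∪ { A, C }
  { A, B, E }  = { B, E } ∪ { A }
  { A, D, E }  = { E } ∪ { A, D }
  { B, C, D }  = { C } ∪ { B, D }
  { C, D, E }  = { D } ∪ { C, E }
  [32 total]
Round 5 adds nothing — fixpoint reached.

Hence σ(𝒢) has 32 members: { {  }, { A }, { B }, { C }, { D }, { E }, { A, B }, { A, C }, { A, D }, { A, E }, { B, C }, { B, D }, { B, E }, { C, D }, { C, E }, { D, E }, { A, B, C }, { A, B, D }, { A, B, E }, { A, C, D }, { A, C, E }, { A, D, E }, { B, C, D }, { B, C, E }, { B, D, E }, { C, D, E }, { A, B, C, D }, { A, B, C, E }, { A, B, D, E }, { A, C, D, E }, { B, C, D, E }, Ω }.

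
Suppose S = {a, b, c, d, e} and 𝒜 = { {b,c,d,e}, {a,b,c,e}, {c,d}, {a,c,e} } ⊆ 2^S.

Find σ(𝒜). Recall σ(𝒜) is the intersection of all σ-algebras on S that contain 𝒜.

|σ(𝒜)| = 32.  σ(𝒜) = { {}, {a}, {b}, {c}, {d}, {e}, {a,b}, {a,c}, {a,d}, {a,e}, {b,c}, {b,d}, {b,e}, {c,d}, {c,e}, {d,e}, {a,b,c}, {a,b,d}, {a,b,e}, {a,c,d}, {a,c,e}, {a,d,e}, {b,c,d}, {b,c,e}, {b,d,e}, {c,d,e}, {a,b,c,d}, {a,b,c,e}, {a,b,d,e}, {a,c,d,e}, {b,c,d,e}, S }

Working:
Seed the family with 𝒜 together with ∅ and S: { {}, {c,d}, {a,c,e}, {a,b,c,e}, {b,c,d,e}, S }.
Pass 1. New:
  {a}  = S∖{b,c,d,e}
  {d}  = S∖{a,b,c,e}
  {b,d}  = S∖{a,c,e}
  {a,b,e}  = S∖{c,d}
  {a,c,d,e}  = {c,d} ∪ {a,c,e}
  (now 11)
Pass 2 (6 new):
  {b}  = S∖{a,c,d,e}
  {a,d}  = {d} ∪ {a}
  {a,b,d}  = {b,d} ∪ {a}
  {a,c,d}  = {c,d} ∪ {a}
  {b,c,d}  = {c,d} ∪ {b,d}
  {a,b,d,e}  = {a,b,e} ∪ {d}
  (now 17)
Pass 3. New:
  {c}  = S∖{a,b,d,e}
  {a,b}  = {b} ∪ {a}
  {a,e}  = S∖{b,c,d}
  {b,e}  = S∖{a,c,d}
  {c,e}  = S∖{a,b,d}
  {b,c,e}  = S∖{a,d}
  {a,b,c,d}  = {a,b,d} ∪ {c,d}
  (now 24)
Pass 4: 7 new —
  {e}  = S∖{a,b,c,d}
  {a,c}  = {c} ∪ {a}
  {b,c}  = {b} ∪ {c}
  {a,b,c}  = {a,b} ∪ {c}
  {a,d,e}  = {a,d} ∪ {a,e}
  {b,d,e}  = {b,e} ∪ {d}
  {c,d,e}  = S∖{a,b}
  (now 31)
Pass 5 (1 new):
  {d,e}  = S∖{a,b,c}
  (now 32)
Pass 6: stable.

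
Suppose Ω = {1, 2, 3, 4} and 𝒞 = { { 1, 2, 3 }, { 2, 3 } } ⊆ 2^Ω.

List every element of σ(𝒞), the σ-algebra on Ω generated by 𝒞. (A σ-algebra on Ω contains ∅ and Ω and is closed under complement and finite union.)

σ(𝒞) (8 sets): { ∅, { 1 }, { 4 }, { 1, 4 }, { 2, 3 }, { 1, 2, 3 }, { 2, 3, 4 }, Ω }

Check:
Start: 𝒞 ∪ {∅, Ω} = { ∅, { 2, 3 }, { 1, 2, 3 }, Ω }.
Round 1: 2 new —
  { 4 }  = ᶜ of { 1, 2, 3 }
  { 1, 4 }  = ᶜ of { 2, 3 }
  [6 total]
Round 2: 1 new —
  { 2, 3, 4 }  = { 2, 3 } ∪ { 4 }
  [7 total]
Round 3: 1 new —
  { 1 }  = ᶜ of { 2, 3, 4 }
  [8 total]
Round 4: already closed under ᶜ and ∪.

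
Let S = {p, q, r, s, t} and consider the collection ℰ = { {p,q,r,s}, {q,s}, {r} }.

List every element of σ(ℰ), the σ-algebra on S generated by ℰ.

σ(ℰ) = { {}, {p}, {r}, {t}, {p,r}, {p,t}, {q,s}, {r,t}, {p,q,s}, {p,r,t}, {q,r,s}, {q,s,t}, {p,q,r,s}, {p,q,s,t}, {q,r,s,t}, S }

Working:
Start: ℰ ∪ {∅, S} = { {}, {r}, {q,s}, {p,q,r,s}, S }.
Round 1: 4 new —
  {t}  = ᶜ of {p,q,r,s}
  {p,r,t}  = ᶜ of {q,s}
  {q,r,s}  = {r} ∪ {q,s}
  {p,q,s,t}  = ᶜ of {r}
  (now 9)
Round 2: 4 new —
  {p,t}  = ᶜ of {q,r,s}
  {r,t}  = {t} ∪ {r}
  {q,s,t}  = {t} ∪ {q,s}
  {q,r,s,t}  = {q,r,s} ∪ {t}
  (now 13)
Round 3. New:
  {p}  = ᶜ of {q,r,s,t}
  {p,r}  = ᶜ of {q,s,t}
  {p,q,s}  = ᶜ of {r,t}
  (now 16)
Round 4 adds nothing — fixpoint reached.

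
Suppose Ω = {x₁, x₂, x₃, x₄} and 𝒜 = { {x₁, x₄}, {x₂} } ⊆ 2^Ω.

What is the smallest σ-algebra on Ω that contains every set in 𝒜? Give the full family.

Seed the family with 𝒜 together with ∅ and Ω: { {}, {x₂}, {x₁, x₄}, Ω }.
Pass 1 adds 3:
  {x₂, x₃}  = complement {x₁, x₄}
  {x₁, x₂, x₄}  = {x₂} ∪ {x₁, x₄}
  {x₁, x₃, x₄}  = complement {x₂}
  [7 total]
Pass 2. New:
  {x₃}  = complement {x₁, x₂, x₄}
  [8 total]
Pass 3: already closed under ᶜ and ∪.

σ(𝒜) = { {}, {x₂}, {x₃}, {x₁, x₄}, {x₂, x₃}, {x₁, x₂, x₄}, {x₁, x₃, x₄}, Ω }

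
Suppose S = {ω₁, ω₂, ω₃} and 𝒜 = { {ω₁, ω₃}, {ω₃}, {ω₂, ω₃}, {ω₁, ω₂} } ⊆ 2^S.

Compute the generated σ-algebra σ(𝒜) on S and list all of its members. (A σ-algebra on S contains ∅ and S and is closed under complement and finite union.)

Begin from { {}, {ω₃}, {ω₁, ω₂}, {ω₁, ω₃}, {ω₂, ω₃}, S } (that is, 𝒜 plus ∅ and S).
Round 1: +2 →
  {ω₁}  = S∖{ω₂, ω₃}
  {ω₂}  = S∖{ω₁, ω₃}
  [8 total]
Round 2: no new sets; the family is a σ-algebra.

Therefore σ(𝒜) = { {}, {ω₁}, {ω₂}, {ω₃}, {ω₁, ω₂}, {ω₁, ω₃}, {ω₂, ω₃}, S } (|σ(𝒜)| = 8).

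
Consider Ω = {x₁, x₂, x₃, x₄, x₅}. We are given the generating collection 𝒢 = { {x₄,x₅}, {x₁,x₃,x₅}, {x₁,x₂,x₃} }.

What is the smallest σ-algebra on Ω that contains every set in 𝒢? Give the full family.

Take S₀ = 𝒢 ∪ {∅, Ω} = { {}, {x₄,x₅}, {x₁,x₂,x₃}, {x₁,x₃,x₅}, Ω }.
Round 1 (3 new):
  {x₂,x₄}  = Ω∖{x₁,x₃,x₅}
  {x₁,x₂,x₃,x₅}  = {x₁,x₂,x₃} ∪ {x₁,x₃,x₅}
  {x₁,x₃,x₄,x₅}  = {x₄,x₅} ∪ {x₁,x₃,x₅}
  — 8 sets.
Round 2 adds 4:
  {x₂}  = Ω∖{x₁,x₃,x₄,x₅}
  {x₄}  = Ω∖{x₁,x₂,x₃,x₅}
  {x₂,x₄,x₅}  = {x₄,x₅} ∪ {x₂,x₄}
  {x₁,x₂,x₃,x₄}  = {x₁,x₂,x₃} ∪ {x₂,x₄}
  — 12 sets.
Round 3: +2 →
  {x₅}  = Ω∖{x₁,x₂,x₃,x₄}
  {x₁,x₃}  = Ω∖{x₂,x₄,x₅}
  — 14 sets.
Round 4 (2 new):
  {x₂,x₅}  = {x₂} ∪ {x₅}
  {x₁,x₃,x₄}  = {x₁,x₃} ∪ {x₄}
  — 16 sets.
Round 5 adds nothing — fixpoint reached.

Hence σ(𝒢) has 16 members: { {}, {x₂}, {x₄}, {x₅}, {x₁,x₃}, {x₂,x₄}, {x₂,x₅}, {x₄,x₅}, {x₁,x₂,x₃}, {x₁,x₃,x₄}, {x₁,x₃,x₅}, {x₂,x₄,x₅}, {x₁,x₂,x₃,x₄}, {x₁,x₂,x₃,x₅}, {x₁,x₃,x₄,x₅}, Ω }.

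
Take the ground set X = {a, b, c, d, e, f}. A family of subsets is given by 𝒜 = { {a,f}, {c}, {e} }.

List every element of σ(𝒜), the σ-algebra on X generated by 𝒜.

Begin from { {}, {c}, {e}, {a,f}, X } (that is, 𝒜 plus ∅ and X).
Pass 1: +6 →
  {c,e}  = {c} ∪ {e}
  {a,c,f}  = {c} ∪ {a,f}
  {a,e,f}  = {a,f} ∪ {e}
  {b,c,d,e}  = ᶜ of {a,f}
  {a,b,c,d,f}  = ᶜ of {e}
  {a,b,d,e,f}  = ᶜ of {c}
  |family| = 11
Pass 2: 4 new —
  {b,c,d}  = ᶜ of {a,e,f}
  {b,d,e}  = ᶜ of {a,c,f}
  {a,b,d,f}  = ᶜ of {c,e}
  {a,c,e,f}  = {a,c,f} ∪ {e}
  |family| = 15
Pass 3. New:
  {b,d}  = ᶜ of {a,c,e,f}
  |family| = 16
Pass 4: already closed under ᶜ and ∪.

σ(𝒜) = { {}, {c}, {e}, {a,f}, {b,d}, {c,e}, {a,c,f}, {a,e,f}, {b,c,d}, {b,d,e}, {a,b,d,f}, {a,c,e,f}, {b,c,d,e}, {a,b,c,d,f}, {a,b,d,e,f}, X }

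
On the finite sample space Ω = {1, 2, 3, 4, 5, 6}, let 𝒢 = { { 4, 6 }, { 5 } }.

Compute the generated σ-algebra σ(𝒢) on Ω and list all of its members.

|σ(𝒢)| = 8.  σ(𝒢) = { {}, { 5 }, { 4, 6 }, { 1, 2, 3 }, { 4, 5, 6 }, { 1, 2, 3, 5 }, { 1, 2, 3, 4, 6 }, Ω }

Working:
Start: 𝒢 ∪ {∅, Ω} = { {}, { 5 }, { 4, 6 }, Ω }.
Step 1: 3 new —
  { 4, 5, 6 }  = { 5 } ∪ { 4, 6 }
  { 1, 2, 3, 5 }  = complement { 4, 6 }
  { 1, 2, 3, 4, 6 }  = complement { 5 }
  |family| = 7
Step 2. New:
  { 1, 2, 3 }  = complement { 4, 5, 6 }
  |family| = 8
Step 3: closed — nothing new.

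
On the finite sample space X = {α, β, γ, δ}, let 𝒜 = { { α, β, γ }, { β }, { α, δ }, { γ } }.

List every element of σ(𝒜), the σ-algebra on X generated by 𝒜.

|σ(𝒜)| = 16.  σ(𝒜) = { {  }, { α }, { β }, { γ }, { δ }, { α, β }, { α, γ }, { α, δ }, { β, γ }, { β, δ }, { γ, δ }, { α, β, γ }, { α, β, δ }, { α, γ, δ }, { β, γ, δ }, X }

Derivation:
Seed the family with 𝒜 together with ∅ and X: { {  }, { β }, { γ }, { α, δ }, { α, β, γ }, X }.
Iteration 1 (4 new):
  { δ }  = ᶜ of { α, β, γ }
  { β, γ }  = ᶜ of { α, δ }
  { α, β, δ }  = ᶜ of { γ }
  { α, γ, δ }  = ᶜ of { β }
  |family| = 10
Iteration 2: +3 →
  { β, δ }  = { β } ∪ { δ }
  { γ, δ }  = { γ } ∪ { δ }
  { β, γ, δ }  = { β, γ } ∪ { δ }
  |family| = 13
Iteration 3: +3 →
  { α }  = ᶜ of { β, γ, δ }
  { α, β }  = ᶜ of { γ, δ }
  { α, γ }  = ᶜ of { β, δ }
  |family| = 16
After Iteration 4 the family is unchanged; done.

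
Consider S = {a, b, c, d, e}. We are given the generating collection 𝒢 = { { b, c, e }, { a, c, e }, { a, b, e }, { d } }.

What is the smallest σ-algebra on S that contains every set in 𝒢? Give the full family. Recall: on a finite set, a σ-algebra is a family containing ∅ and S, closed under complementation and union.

|σ(𝒢)| = 32.  σ(𝒢) = { {}, { a }, { b }, { c }, { d }, { e }, { a, b }, { a, c }, { a, d }, { a, e }, { b, c }, { b, d }, { b, e }, { c, d }, { c, e }, { d, e }, { a, b, c }, { a, b, d }, { a, b, e }, { a, c, d }, { a, c, e }, { a, d, e }, { b, c, d }, { b, c, e }, { b, d, e }, { c, d, e }, { a, b, c, d }, { a, b, c, e }, { a, b, d, e }, { a, c, d, e }, { b, c, d, e }, S }

Working:
Initial family (6 sets): { {}, { d }, { a, b, e }, { a, c, e }, { b, c, e }, S }.
Round 1: +7 →
  { a, d }  = ᶜ of { b, c, e }
  { b, d }  = ᶜ of { a, c, e }
  { c, d }  = ᶜ of { a, b, e }
  { a, b, c, e }  = ᶜ of { d }
  { a, b, d, e }  = { a, b, e } ∪ { d }
  { a, c, d, e }  = { d } ∪ { a, c, e }
  { b, c, d, e }  = { b, c, e } ∪ { d }
  (now 13)
Round 2. New:
  { a }  = ᶜ of { b, c, d, e }
  { b }  = ᶜ of { a, c, d, e }
  { c }  = ᶜ of { a, b, d, e }
  { a, b, d }  = { a, d } ∪ { b, d }
  { a, c, d }  = { c, d } ∪ { a, d }
  { b, c, d }  = { c, d } ∪ { b, d }
  (now 19)
Round 3: +7 →
  { a, b }  = { b } ∪ { a }
  { a, c }  = { c } ∪ { a }
  { a, e }  = ᶜ of { b, c, d }
  { b, c }  = { b } ∪ { c }
  { b, e }  = ᶜ of { a, c, d }
  { c, e }  = ᶜ of { a, b, d }
  { a, b, c, d }  = { c, d } ∪ { a, b, d }
  (now 26)
Round 4. New:
  { e }  = ᶜ of { a, b, c, d }
  { a, b, c }  = { a, b } ∪ { c }
  { a, d, e }  = ᶜ of { b, c }
  { b, d, e }  = ᶜ of { a, c }
  { c, d, e }  = ᶜ of { a, b }
  (now 31)
Round 5: +1 →
  { d, e }  = ᶜ of { a, b, c }
  (now 32)
Round 6: already closed under ᶜ and ∪.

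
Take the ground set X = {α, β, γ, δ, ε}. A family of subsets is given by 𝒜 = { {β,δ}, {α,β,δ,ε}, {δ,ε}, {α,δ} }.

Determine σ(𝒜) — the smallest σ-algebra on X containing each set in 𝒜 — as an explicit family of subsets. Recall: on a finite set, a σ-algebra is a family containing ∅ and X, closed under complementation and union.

Start: 𝒜 ∪ {∅, X} = { {}, {α,δ}, {β,δ}, {δ,ε}, {α,β,δ,ε}, X }.
Pass 1 (7 new):
  {γ}  = ᶜ of {α,β,δ,ε}
  {α,β,γ}  = ᶜ of {δ,ε}
  {α,β,δ}  = {α,δ} ∪ {β,δ}
  {α,γ,ε}  = ᶜ of {β,δ}
  {α,δ,ε}  = {δ,ε} ∪ {α,δ}
  {β,γ,ε}  = ᶜ of {α,δ}
  {β,δ,ε}  = {δ,ε} ∪ {β,δ}
  (now 13)
Pass 2 (10 new):
  {α,γ}  = ᶜ of {β,δ,ε}
  {β,γ}  = ᶜ of {α,δ,ε}
  {γ,ε}  = ᶜ of {α,β,δ}
  {α,γ,δ}  = {γ} ∪ {α,δ}
  {β,γ,δ}  = {γ} ∪ {β,δ}
  {γ,δ,ε}  = {δ,ε} ∪ {γ}
  {α,β,γ,δ}  = {α,β,γ} ∪ {α,β,δ}
  {α,β,γ,ε}  = {α,β,γ} ∪ {α,γ,ε}
  {α,γ,δ,ε}  = {α,δ,ε} ∪ {α,γ,ε}
  {β,γ,δ,ε}  = {δ,ε} ∪ {β,γ,ε}
  (now 23)
Pass 3 adds 7:
  {α}  = ᶜ of {β,γ,δ,ε}
  {β}  = ᶜ of {α,γ,δ,ε}
  {δ}  = ᶜ of {α,β,γ,ε}
  {ε}  = ᶜ of {α,β,γ,δ}
  {α,β}  = ᶜ of {γ,δ,ε}
  {α,ε}  = ᶜ of {β,γ,δ}
  {β,ε}  = ᶜ of {α,γ,δ}
  (now 30)
Pass 4: +2 →
  {γ,δ}  = {γ} ∪ {δ}
  {α,β,ε}  = {β,ε} ∪ {α,β}
  (now 32)
Pass 5: already closed under ᶜ and ∪.

|σ(𝒜)| = 32.  σ(𝒜) = { {}, {α}, {β}, {γ}, {δ}, {ε}, {α,β}, {α,γ}, {α,δ}, {α,ε}, {β,γ}, {β,δ}, {β,ε}, {γ,δ}, {γ,ε}, {δ,ε}, {α,β,γ}, {α,β,δ}, {α,β,ε}, {α,γ,δ}, {α,γ,ε}, {α,δ,ε}, {β,γ,δ}, {β,γ,ε}, {β,δ,ε}, {γ,δ,ε}, {α,β,γ,δ}, {α,β,γ,ε}, {α,β,δ,ε}, {α,γ,δ,ε}, {β,γ,δ,ε}, X }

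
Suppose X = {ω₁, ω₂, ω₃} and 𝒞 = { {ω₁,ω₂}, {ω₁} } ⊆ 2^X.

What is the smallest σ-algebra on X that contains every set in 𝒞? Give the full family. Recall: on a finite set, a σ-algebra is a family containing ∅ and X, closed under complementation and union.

Start: 𝒞 ∪ {∅, X} = { ∅, {ω₁}, {ω₁,ω₂}, X }.
Step 1: +2 →
  {ω₃}  = complement {ω₁,ω₂}
  {ω₂,ω₃}  = complement {ω₁}
  — 6 sets.
Step 2 (1 new):
  {ω₁,ω₃}  = {ω₃} ∪ {ω₁}
  — 7 sets.
Step 3: 1 new —
  {ω₂}  = complement {ω₁,ω₃}
  — 8 sets.
Step 4: stable.

|σ(𝒞)| = 8.  σ(𝒞) = { ∅, {ω₁}, {ω₂}, {ω₃}, {ω₁,ω₂}, {ω₁,ω₃}, {ω₂,ω₃}, X }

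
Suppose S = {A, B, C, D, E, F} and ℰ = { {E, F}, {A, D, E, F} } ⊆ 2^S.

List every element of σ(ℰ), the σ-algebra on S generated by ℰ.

σ(ℰ) (8 sets): { {}, {A, D}, {B, C}, {E, F}, {A, B, C, D}, {A, D, E, F}, {B, C, E, F}, S }

Working:
Initial family (4 sets): { {}, {E, F}, {A, D, E, F}, S }.
Pass 1 (2 new):
  {B, C}  = complement {A, D, E, F}
  {A, B, C, D}  = complement {E, F}
  [6 total]
Pass 2: +1 →
  {B, C, E, F}  = {B, C} ∪ {E, F}
  [7 total]
Pass 3 (1 new):
  {A, D}  = complement {B, C, E, F}
  [8 total]
Pass 4: no new sets; the family is a σ-algebra.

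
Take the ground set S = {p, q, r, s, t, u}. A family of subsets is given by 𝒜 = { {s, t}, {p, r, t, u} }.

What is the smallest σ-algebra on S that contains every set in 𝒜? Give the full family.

|σ(𝒜)| = 16.  σ(𝒜) = { {}, {q}, {s}, {t}, {q, s}, {q, t}, {s, t}, {p, r, u}, {q, s, t}, {p, q, r, u}, {p, r, s, u}, {p, r, t, u}, {p, q, r, s, u}, {p, q, r, t, u}, {p, r, s, t, u}, S }

Derivation:
Initial family (4 sets): { {}, {s, t}, {p, r, t, u}, S }.
Round 1 (3 new):
  {q, s}  = complement {p, r, t, u}
  {p, q, r, u}  = complement {s, t}
  {p, r, s, t, u}  = {s, t} ∪ {p, r, t, u}
  (now 7)
Round 2: 4 new —
  {q}  = complement {p, r, s, t, u}
  {q, s, t}  = {s, t} ∪ {q, s}
  {p, q, r, s, u}  = {q, s} ∪ {p, q, r, u}
  {p, q, r, t, u}  = {p, r, t, u} ∪ {p, q, r, u}
  (now 11)
Round 3. New:
  {s}  = complement {p, q, r, t, u}
  {t}  = complement {p, q, r, s, u}
  {p, r, u}  = complement {q, s, t}
  (now 14)
Round 4 (2 new):
  {q, t}  = {q} ∪ {t}
  {p, r, s, u}  = {p, r, u} ∪ {s}
  (now 16)
Round 5: already closed under ᶜ and ∪.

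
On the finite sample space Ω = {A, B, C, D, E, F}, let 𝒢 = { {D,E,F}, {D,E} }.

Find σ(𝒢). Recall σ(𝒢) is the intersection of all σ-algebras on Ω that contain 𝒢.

|σ(𝒢)| = 8.  σ(𝒢) = { ∅, {F}, {D,E}, {A,B,C}, {D,E,F}, {A,B,C,F}, {A,B,C,D,E}, Ω }

Check:
Seed the family with 𝒢 together with ∅ and Ω: { ∅, {D,E}, {D,E,F}, Ω }.
Pass 1: 2 new —
  {A,B,C}  = ᶜ of {D,E,F}
  {A,B,C,F}  = ᶜ of {D,E}
  (now 6)
Pass 2: +1 →
  {A,B,C,D,E}  = {D,E} ∪ {A,B,C}
  (now 7)
Pass 3 adds 1:
  {F}  = ᶜ of {A,B,C,D,E}
  (now 8)
Pass 4: closed — nothing new.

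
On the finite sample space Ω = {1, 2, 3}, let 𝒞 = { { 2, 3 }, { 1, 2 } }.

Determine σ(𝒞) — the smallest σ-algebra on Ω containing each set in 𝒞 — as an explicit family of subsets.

Begin from { {  }, { 1, 2 }, { 2, 3 }, Ω } (that is, 𝒞 plus ∅ and Ω).
Round 1 adds 2:
  { 1 }  = ᶜ of { 2, 3 }
  { 3 }  = ᶜ of { 1, 2 }
  [6 total]
Round 2. New:
  { 1, 3 }  = { 3 } ∪ { 1 }
  [7 total]
Round 3. New:
  { 2 }  = ᶜ of { 1, 3 }
  [8 total]
Round 4: closed — nothing new.

Hence σ(𝒞) has 8 members: { {  }, { 1 }, { 2 }, { 3 }, { 1, 2 }, { 1, 3 }, { 2, 3 }, Ω }.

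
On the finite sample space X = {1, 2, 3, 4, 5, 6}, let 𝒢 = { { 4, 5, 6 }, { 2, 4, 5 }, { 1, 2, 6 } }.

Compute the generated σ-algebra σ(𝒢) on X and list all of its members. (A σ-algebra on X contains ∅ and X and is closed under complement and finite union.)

Begin from { {  }, { 1, 2, 6 }, { 2, 4, 5 }, { 4, 5, 6 }, X } (that is, 𝒢 plus ∅ and X).
Pass 1 adds 5:
  { 1, 2, 3 }  = X∖{ 4, 5, 6 }
  { 1, 3, 6 }  = X∖{ 2, 4, 5 }
  { 3, 4, 5 }  = X∖{ 1, 2, 6 }
  { 2, 4, 5, 6 }  = { 4, 5, 6 } ∪ { 2, 4, 5 }
  { 1, 2, 4, 5, 6 }  = { 1, 2, 6 } ∪ { 4, 5, 6 }
Pass 2 adds 8:
  { 3 }  = X∖{ 1, 2, 4, 5, 6 }
  { 1, 3 }  = X∖{ 2, 4, 5, 6 }
  { 1, 2, 3, 6 }  = { 1, 2, 3 } ∪ { 1, 3, 6 }
  { 2, 3, 4, 5 }  = { 3, 4, 5 } ∪ { 2, 4, 5 }
  { 3, 4, 5, 6 }  = { 3, 4, 5 } ∪ { 4, 5, 6 }
  { 1, 2, 3, 4, 5 }  = { 3, 4, 5 } ∪ { 1, 2, 3 }
  { 1, 3, 4, 5, 6 }  = { 3, 4, 5 } ∪ { 1, 3, 6 }
  { 2, 3, 4, 5, 6 }  = { 3, 4, 5 } ∪ { 2, 4, 5, 6 }
Pass 3. New:
  { 1 }  = X∖{ 2, 3, 4, 5, 6 }
  { 2 }  = X∖{ 1, 3, 4, 5, 6 }
  { 6 }  = X∖{ 1, 2, 3, 4, 5 }
  { 1, 2 }  = X∖{ 3, 4, 5, 6 }
  { 1, 6 }  = X∖{ 2, 3, 4, 5 }
  { 4, 5 }  = X∖{ 1, 2, 3, 6 }
  { 1, 3, 4, 5 }  = { 3, 4, 5 } ∪ { 1, 3 }
Pass 4: +6 →
  { 2, 3 }  = { 2 } ∪ { 3 }
  { 2, 6 }  = X∖{ 1, 3, 4, 5 }
  { 3, 6 }  = { 6 } ∪ { 3 }
  { 1, 4, 5 }  = { 4, 5 } ∪ { 1 }
  { 1, 2, 4, 5 }  = { 1, 2 } ∪ { 4, 5 }
  { 1, 4, 5, 6 }  = { 1, 6 } ∪ { 4, 5 }
Pass 5. New:
  { 2, 3, 6 }  = X∖{ 1, 4, 5 }
Pass 6: already closed under ᶜ and ∪.

σ(𝒢) = { {  }, { 1 }, { 2 }, { 3 }, { 6 }, { 1, 2 }, { 1, 3 }, { 1, 6 }, { 2, 3 }, { 2, 6 }, { 3, 6 }, { 4, 5 }, { 1, 2, 3 }, { 1, 2, 6 }, { 1, 3, 6 }, { 1, 4, 5 }, { 2, 3, 6 }, { 2, 4, 5 }, { 3, 4, 5 }, { 4, 5, 6 }, { 1, 2, 3, 6 }, { 1, 2, 4, 5 }, { 1, 3, 4, 5 }, { 1, 4, 5, 6 }, { 2, 3, 4, 5 }, { 2, 4, 5, 6 }, { 3, 4, 5, 6 }, { 1, 2, 3, 4, 5 }, { 1, 2, 4, 5, 6 }, { 1, 3, 4, 5, 6 }, { 2, 3, 4, 5, 6 }, X }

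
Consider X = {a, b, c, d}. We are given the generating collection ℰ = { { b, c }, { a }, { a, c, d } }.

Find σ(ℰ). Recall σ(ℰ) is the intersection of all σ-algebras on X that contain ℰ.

Take S₀ = ℰ ∪ {∅, X} = { ∅, { a }, { b, c }, { a, c, d }, X }.
Pass 1: +4 →
  { b }  = complement { a, c, d }
  { a, d }  = complement { b, c }
  { a, b, c }  = { b, c } ∪ { a }
  { b, c, d }  = complement { a }
  — 9 sets.
Pass 2: 3 new —
  { d }  = complement { a, b, c }
  { a, b }  = { b } ∪ { a }
  { a, b, d }  = { b } ∪ { a, d }
  — 12 sets.
Pass 3: 3 new —
  { c }  = complement { a, b, d }
  { b, d }  = { d } ∪ { b }
  { c, d }  = complement { a, b }
  — 15 sets.
Pass 4: 1 new —
  { a, c }  = complement { b, d }
  — 16 sets.
Pass 5: already closed under ᶜ and ∪.

σ(ℰ) = { ∅, { a }, { b }, { c }, { d }, { a, b }, { a, c }, { a, d }, { b, c }, { b, d }, { c, d }, { a, b, c }, { a, b, d }, { a, c, d }, { b, c, d }, X }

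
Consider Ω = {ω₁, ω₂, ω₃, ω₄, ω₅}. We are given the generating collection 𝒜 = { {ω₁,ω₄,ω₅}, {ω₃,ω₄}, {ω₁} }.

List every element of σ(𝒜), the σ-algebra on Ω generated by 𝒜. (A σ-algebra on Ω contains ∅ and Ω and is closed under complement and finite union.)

|σ(𝒜)| = 32.  σ(𝒜) = { {}, {ω₁}, {ω₂}, {ω₃}, {ω₄}, {ω₅}, {ω₁,ω₂}, {ω₁,ω₃}, {ω₁,ω₄}, {ω₁,ω₅}, {ω₂,ω₃}, {ω₂,ω₄}, {ω₂,ω₅}, {ω₃,ω₄}, {ω₃,ω₅}, {ω₄,ω₅}, {ω₁,ω₂,ω₃}, {ω₁,ω₂,ω₄}, {ω₁,ω₂,ω₅}, {ω₁,ω₃,ω₄}, {ω₁,ω₃,ω₅}, {ω₁,ω₄,ω₅}, {ω₂,ω₃,ω₄}, {ω₂,ω₃,ω₅}, {ω₂,ω₄,ω₅}, {ω₃,ω₄,ω₅}, {ω₁,ω₂,ω₃,ω₄}, {ω₁,ω₂,ω₃,ω₅}, {ω₁,ω₂,ω₄,ω₅}, {ω₁,ω₃,ω₄,ω₅}, {ω₂,ω₃,ω₄,ω₅}, Ω }

Check:
Start: 𝒜 ∪ {∅, Ω} = { {}, {ω₁}, {ω₃,ω₄}, {ω₁,ω₄,ω₅}, Ω }.
Step 1. New:
  {ω₂,ω₃}  = complement {ω₁,ω₄,ω₅}
  {ω₁,ω₂,ω₅}  = complement {ω₃,ω₄}
  {ω₁,ω₃,ω₄}  = {ω₃,ω₄} ∪ {ω₁}
  {ω₁,ω₃,ω₄,ω₅}  = {ω₁,ω₄,ω₅} ∪ {ω₃,ω₄}
  {ω₂,ω₃,ω₄,ω₅}  = complement {ω₁}
Step 2 adds 7:
  {ω₂}  = complement {ω₁,ω₃,ω₄,ω₅}
  {ω₂,ω₅}  = complement {ω₁,ω₃,ω₄}
  {ω₁,ω₂,ω₃}  = {ω₂,ω₃} ∪ {ω₁}
  {ω₂,ω₃,ω₄}  = {ω₃,ω₄} ∪ {ω₂,ω₃}
  {ω₁,ω₂,ω₃,ω₄}  = {ω₁,ω₃,ω₄} ∪ {ω₂,ω₃}
  {ω₁,ω₂,ω₃,ω₅}  = {ω₁,ω₂,ω₅} ∪ {ω₂,ω₃}
  {ω₁,ω₂,ω₄,ω₅}  = {ω₁,ω₄,ω₅} ∪ {ω₁,ω₂,ω₅}
Step 3: 7 new —
  {ω₃}  = complement {ω₁,ω₂,ω₄,ω₅}
  {ω₄}  = complement {ω₁,ω₂,ω₃,ω₅}
  {ω₅}  = complement {ω₁,ω₂,ω₃,ω₄}
  {ω₁,ω₂}  = {ω₂} ∪ {ω₁}
  {ω₁,ω₅}  = complement {ω₂,ω₃,ω₄}
  {ω₄,ω₅}  = complement {ω₁,ω₂,ω₃}
  {ω₂,ω₃,ω₅}  = {ω₂,ω₅} ∪ {ω₂,ω₃}
Step 4: +8 →
  {ω₁,ω₃}  = {ω₃} ∪ {ω₁}
  {ω₁,ω₄}  = complement {ω₂,ω₃,ω₅}
  {ω₂,ω₄}  = {ω₂} ∪ {ω₄}
  {ω₃,ω₅}  = {ω₅} ∪ {ω₃}
  {ω₁,ω₂,ω₄}  = {ω₁,ω₂} ∪ {ω₄}
  {ω₁,ω₃,ω₅}  = {ω₃} ∪ {ω₁,ω₅}
  {ω₂,ω₄,ω₅}  = {ω₂,ω₅} ∪ {ω₄,ω₅}
  {ω₃,ω₄,ω₅}  = complement {ω₁,ω₂}
Step 5: stable.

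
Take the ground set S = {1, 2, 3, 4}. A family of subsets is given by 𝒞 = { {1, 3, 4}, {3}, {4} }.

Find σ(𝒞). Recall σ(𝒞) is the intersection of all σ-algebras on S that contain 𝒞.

Start: 𝒞 ∪ {∅, S} = { ∅, {3}, {4}, {1, 3, 4}, S }.
Iteration 1: 4 new —
  {2}  = {1, 3, 4}ᶜ
  {3, 4}  = {3} ∪ {4}
  {1, 2, 3}  = {4}ᶜ
  {1, 2, 4}  = {3}ᶜ
  [9 total]
Iteration 2: +4 →
  {1, 2}  = {3, 4}ᶜ
  {2, 3}  = {2} ∪ {3}
  {2, 4}  = {2} ∪ {4}
  {2, 3, 4}  = {3, 4} ∪ {2}
  [13 total]
Iteration 3: +3 →
  {1}  = {2, 3, 4}ᶜ
  {1, 3}  = {2, 4}ᶜ
  {1, 4}  = {2, 3}ᶜ
  [16 total]
After Iteration 4 the family is unchanged; done.

Therefore σ(𝒞) = { ∅, {1}, {2}, {3}, {4}, {1, 2}, {1, 3}, {1, 4}, {2, 3}, {2, 4}, {3, 4}, {1, 2, 3}, {1, 2, 4}, {1, 3, 4}, {2, 3, 4}, S } (|σ(𝒞)| = 16).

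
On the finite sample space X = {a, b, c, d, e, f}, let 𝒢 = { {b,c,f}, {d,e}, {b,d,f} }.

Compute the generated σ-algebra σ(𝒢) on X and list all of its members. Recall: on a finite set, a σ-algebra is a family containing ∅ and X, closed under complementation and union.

Take S₀ = 𝒢 ∪ {∅, X} = { {}, {d,e}, {b,c,f}, {b,d,f}, X }.
Round 1 (6 new):
  {a,c,e}  = complement {b,d,f}
  {a,d,e}  = complement {b,c,f}
  {a,b,c,f}  = complement {d,e}
  {b,c,d,f}  = {b,d,f} ∪ {b,c,f}
  {b,d,e,f}  = {d,e} ∪ {b,d,f}
  {b,c,d,e,f}  = {d,e} ∪ {b,c,f}
  |family| = 11
Round 2: 7 new —
  {a}  = complement {b,c,d,e,f}
  {a,c}  = complement {b,d,e,f}
  {a,e}  = complement {b,c,d,f}
  {a,c,d,e}  = {a,d,e} ∪ {a,c,e}
  {a,b,c,d,f}  = {b,d,f} ∪ {a,b,c,f}
  {a,b,c,e,f}  = {b,c,f} ∪ {a,c,e}
  {a,b,d,e,f}  = {a,d,e} ∪ {b,d,f}
  |family| = 18
Round 3 (5 new):
  {c}  = complement {a,b,d,e,f}
  {d}  = complement {a,b,c,e,f}
  {e}  = complement {a,b,c,d,f}
  {b,f}  = complement {a,c,d,e}
  {a,b,d,f}  = {b,d,f} ∪ {a}
  |family| = 23
Round 4 adds 9:
  {a,d}  = {a} ∪ {d}
  {c,d}  = {c} ∪ {d}
  {c,e}  = complement {a,b,d,f}
  {a,b,f}  = {a} ∪ {b,f}
  {a,c,d}  = {a,c} ∪ {d}
  {b,e,f}  = {b,f} ∪ {e}
  {c,d,e}  = {d,e} ∪ {c}
  {a,b,e,f}  = {b,f} ∪ {a,e}
  {b,c,e,f}  = {b,c,f} ∪ {e}
  |family| = 32
Round 5: no new sets; the family is a σ-algebra.

|σ(𝒢)| = 32.  σ(𝒢) = { {}, {a}, {c}, {d}, {e}, {a,c}, {a,d}, {a,e}, {b,f}, {c,d}, {c,e}, {d,e}, {a,b,f}, {a,c,d}, {a,c,e}, {a,d,e}, {b,c,f}, {b,d,f}, {b,e,f}, {c,d,e}, {a,b,c,f}, {a,b,d,f}, {a,b,e,f}, {a,c,d,e}, {b,c,d,f}, {b,c,e,f}, {b,d,e,f}, {a,b,c,d,f}, {a,b,c,e,f}, {a,b,d,e,f}, {b,c,d,e,f}, X }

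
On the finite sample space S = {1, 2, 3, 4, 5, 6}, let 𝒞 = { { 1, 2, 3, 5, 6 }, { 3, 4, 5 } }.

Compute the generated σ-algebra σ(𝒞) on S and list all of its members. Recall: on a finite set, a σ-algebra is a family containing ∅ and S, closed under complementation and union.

Start: 𝒞 ∪ {∅, S} = { {}, { 3, 4, 5 }, { 1, 2, 3, 5, 6 }, S }.
Step 1. New:
  { 4 }  = S∖{ 1, 2, 3, 5, 6 }
  { 1, 2, 6 }  = S∖{ 3, 4, 5 }
  — 6 sets.
Step 2. New:
  { 1, 2, 4, 6 }  = { 4 } ∪ { 1, 2, 6 }
  — 7 sets.
Step 3 (1 new):
  { 3, 5 }  = S∖{ 1, 2, 4, 6 }
  — 8 sets.
Step 4: stable.

|σ(𝒞)| = 8.  σ(𝒞) = { {}, { 4 }, { 3, 5 }, { 1, 2, 6 }, { 3, 4, 5 }, { 1, 2, 4, 6 }, { 1, 2, 3, 5, 6 }, S }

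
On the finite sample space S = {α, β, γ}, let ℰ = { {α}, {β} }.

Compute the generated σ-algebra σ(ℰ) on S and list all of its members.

Take S₀ = ℰ ∪ {∅, S} = { ∅, {α}, {β}, S }.
Step 1. New:
  {α,β}  = {α} ∪ {β}
  {α,γ}  = {β}ᶜ
  {β,γ}  = {α}ᶜ
  (now 7)
Step 2. New:
  {γ}  = {α,β}ᶜ
  (now 8)
After Step 3 the family is unchanged; done.

|σ(ℰ)| = 8.  σ(ℰ) = { ∅, {α}, {β}, {γ}, {α,β}, {α,γ}, {β,γ}, S }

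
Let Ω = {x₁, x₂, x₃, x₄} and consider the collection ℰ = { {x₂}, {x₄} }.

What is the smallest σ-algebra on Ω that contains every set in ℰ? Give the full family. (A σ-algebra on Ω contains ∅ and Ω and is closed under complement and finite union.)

Start: ℰ ∪ {∅, Ω} = { {}, {x₂}, {x₄}, Ω }.
Step 1: +3 →
  {x₂, x₄}  = {x₂} ∪ {x₄}
  {x₁, x₂, x₃}  = {x₄}ᶜ
  {x₁, x₃, x₄}  = {x₂}ᶜ
  |family| = 7
Step 2 (1 new):
  {x₁, x₃}  = {x₂, x₄}ᶜ
  |family| = 8
Step 3: stable.

Therefore σ(ℰ) = { {}, {x₂}, {x₄}, {x₁, x₃}, {x₂, x₄}, {x₁, x₂, x₃}, {x₁, x₃, x₄}, Ω } (|σ(ℰ)| = 8).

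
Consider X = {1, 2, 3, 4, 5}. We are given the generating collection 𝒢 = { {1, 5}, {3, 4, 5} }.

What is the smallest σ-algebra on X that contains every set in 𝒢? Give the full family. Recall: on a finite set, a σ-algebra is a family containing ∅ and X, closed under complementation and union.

Begin from { ∅, {1, 5}, {3, 4, 5}, X } (that is, 𝒢 plus ∅ and X).
Round 1 adds 3:
  {1, 2}  = X∖{3, 4, 5}
  {2, 3, 4}  = X∖{1, 5}
  {1, 3, 4, 5}  = {3, 4, 5} ∪ {1, 5}
  [7 total]
Round 2: 4 new —
  {2}  = X∖{1, 3, 4, 5}
  {1, 2, 5}  = {1, 2} ∪ {1, 5}
  {1, 2, 3, 4}  = {2, 3, 4} ∪ {1, 2}
  {2, 3, 4, 5}  = {3, 4, 5} ∪ {2, 3, 4}
  [11 total]
Round 3 (3 new):
  {1}  = X∖{2, 3, 4, 5}
  {5}  = X∖{1, 2, 3, 4}
  {3, 4}  = X∖{1, 2, 5}
  [14 total]
Round 4 (2 new):
  {2, 5}  = {2} ∪ {5}
  {1, 3, 4}  = {3, 4} ∪ {1}
  [16 total]
Round 5 adds nothing — fixpoint reached.

Hence σ(𝒢) has 16 members: { ∅, {1}, {2}, {5}, {1, 2}, {1, 5}, {2, 5}, {3, 4}, {1, 2, 5}, {1, 3, 4}, {2, 3, 4}, {3, 4, 5}, {1, 2, 3, 4}, {1, 3, 4, 5}, {2, 3, 4, 5}, X }.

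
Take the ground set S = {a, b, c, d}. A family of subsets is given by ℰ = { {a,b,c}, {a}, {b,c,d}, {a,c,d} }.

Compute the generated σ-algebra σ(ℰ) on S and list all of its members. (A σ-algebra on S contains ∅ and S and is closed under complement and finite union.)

σ(ℰ) (16 sets): { {}, {a}, {b}, {c}, {d}, {a,b}, {a,c}, {a,d}, {b,c}, {b,d}, {c,d}, {a,b,c}, {a,b,d}, {a,c,d}, {b,c,d}, S }

Working:
Begin from { {}, {a}, {a,b,c}, {a,c,d}, {b,c,d}, S } (that is, ℰ plus ∅ and S).
Iteration 1: +2 →
  {b}  = {a,c,d}ᶜ
  {d}  = {a,b,c}ᶜ
  [8 total]
Iteration 2: 3 new —
  {a,b}  = {b} ∪ {a}
  {a,d}  = {d} ∪ {a}
  {b,d}  = {d} ∪ {b}
  [11 total]
Iteration 3: 4 new —
  {a,c}  = {b,d}ᶜ
  {b,c}  = {a,d}ᶜ
  {c,d}  = {a,b}ᶜ
  {a,b,d}  = {a,d} ∪ {a,b}
  [15 total]
Iteration 4 (1 new):
  {c}  = {a,b,d}ᶜ
  [16 total]
Iteration 5: stable.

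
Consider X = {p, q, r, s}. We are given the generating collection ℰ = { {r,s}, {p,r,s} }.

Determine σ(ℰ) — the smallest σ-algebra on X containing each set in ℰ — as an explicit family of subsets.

Seed the family with ℰ together with ∅ and X: { {}, {r,s}, {p,r,s}, X }.
Pass 1 adds 2:
  {q}  = {p,r,s}ᶜ
  {p,q}  = {r,s}ᶜ
  |family| = 6
Pass 2 (1 new):
  {q,r,s}  = {r,s} ∪ {q}
  |family| = 7
Pass 3: +1 →
  {p}  = {q,r,s}ᶜ
  |family| = 8
After Pass 4 the family is unchanged; done.

Hence σ(ℰ) has 8 members: { {}, {p}, {q}, {p,q}, {r,s}, {p,r,s}, {q,r,s}, X }.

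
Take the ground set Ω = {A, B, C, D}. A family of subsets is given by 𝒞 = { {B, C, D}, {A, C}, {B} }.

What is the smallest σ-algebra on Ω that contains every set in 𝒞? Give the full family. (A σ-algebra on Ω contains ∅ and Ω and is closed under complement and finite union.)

Answer: σ(𝒞) = { {}, {A}, {B}, {C}, {D}, {A, B}, {A, C}, {A, D}, {B, C}, {B, D}, {C, D}, {A, B, C}, {A, B, D}, {A, C, D}, {B, C, D}, Ω }

Check:
Take S₀ = 𝒞 ∪ {∅, Ω} = { {}, {B}, {A, C}, {B, C, D}, Ω }.
Round 1 (4 new):
  {A}  = ᶜ of {B, C, D}
  {B, D}  = ᶜ of {A, C}
  {A, B, C}  = {A, C} ∪ {B}
  {A, C, D}  = ᶜ of {B}
  — 9 sets.
Round 2: +3 →
  {D}  = ᶜ of {A, B, C}
  {A, B}  = {B} ∪ {A}
  {A, B, D}  = {B, D} ∪ {A}
  — 12 sets.
Round 3: 3 new —
  {C}  = ᶜ of {A, B, D}
  {A, D}  = {D} ∪ {A}
  {C, D}  = ᶜ of {A, B}
  — 15 sets.
Round 4 adds 1:
  {B, C}  = ᶜ of {A, D}
  — 16 sets.
Round 5: no new sets; the family is a σ-algebra.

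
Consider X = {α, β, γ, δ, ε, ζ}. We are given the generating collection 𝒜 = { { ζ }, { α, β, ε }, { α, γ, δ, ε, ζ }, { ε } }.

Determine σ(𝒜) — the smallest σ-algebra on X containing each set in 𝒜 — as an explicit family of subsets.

Begin from { ∅, { ε }, { ζ }, { α, β, ε }, { α, γ, δ, ε, ζ }, X } (that is, 𝒜 plus ∅ and X).
Pass 1. New:
  { β }  = complement { α, γ, δ, ε, ζ }
  { ε, ζ }  = { ε } ∪ { ζ }
  { γ, δ, ζ }  = complement { α, β, ε }
  { α, β, ε, ζ }  = { α, β, ε } ∪ { ζ }
  { α, β, γ, δ, ε }  = complement { ζ }
  { α, β, γ, δ, ζ }  = complement { ε }
  |family| = 12
Pass 2: +7 →
  { β, ε }  = { β } ∪ { ε }
  { β, ζ }  = { β } ∪ { ζ }
  { γ, δ }  = complement { α, β, ε, ζ }
  { β, ε, ζ }  = { ε, ζ } ∪ { β }
  { α, β, γ, δ }  = complement { ε, ζ }
  { β, γ, δ, ζ }  = { β } ∪ { γ, δ, ζ }
  { γ, δ, ε, ζ }  = { ε, ζ } ∪ { γ, δ, ζ }
  |family| = 19
Pass 3: 9 new —
  { α, β }  = complement { γ, δ, ε, ζ }
  { α, ε }  = complement { β, γ, δ, ζ }
  { α, γ, δ }  = complement { β, ε, ζ }
  { β, γ, δ }  = { γ, δ } ∪ { β }
  { γ, δ, ε }  = { γ, δ } ∪ { ε }
  { α, γ, δ, ε }  = complement { β, ζ }
  { α, γ, δ, ζ }  = complement { β, ε }
  { β, γ, δ, ε }  = { β, ε } ∪ { γ, δ }
  { β, γ, δ, ε, ζ }  = { β, ε } ∪ { γ, δ, ζ }
  |family| = 28
Pass 4: +4 →
  { α }  = complement { β, γ, δ, ε, ζ }
  { α, ζ }  = complement { β, γ, δ, ε }
  { α, β, ζ }  = complement { γ, δ, ε }
  { α, ε, ζ }  = complement { β, γ, δ }
  |family| = 32
Pass 5: already closed under ᶜ and ∪.

|σ(𝒜)| = 32.  σ(𝒜) = { ∅, { α }, { β }, { ε }, { ζ }, { α, β }, { α, ε }, { α, ζ }, { β, ε }, { β, ζ }, { γ, δ }, { ε, ζ }, { α, β, ε }, { α, β, ζ }, { α, γ, δ }, { α, ε, ζ }, { β, γ, δ }, { β, ε, ζ }, { γ, δ, ε }, { γ, δ, ζ }, { α, β, γ, δ }, { α, β, ε, ζ }, { α, γ, δ, ε }, { α, γ, δ, ζ }, { β, γ, δ, ε }, { β, γ, δ, ζ }, { γ, δ, ε, ζ }, { α, β, γ, δ, ε }, { α, β, γ, δ, ζ }, { α, γ, δ, ε, ζ }, { β, γ, δ, ε, ζ }, X }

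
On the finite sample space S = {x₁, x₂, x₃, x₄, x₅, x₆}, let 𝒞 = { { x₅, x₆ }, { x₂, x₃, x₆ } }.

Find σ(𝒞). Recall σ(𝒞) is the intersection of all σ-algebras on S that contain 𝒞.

|σ(𝒞)| = 16.  σ(𝒞) = { {}, { x₅ }, { x₆ }, { x₁, x₄ }, { x₂, x₃ }, { x₅, x₆ }, { x₁, x₄, x₅ }, { x₁, x₄, x₆ }, { x₂, x₃, x₅ }, { x₂, x₃, x₆ }, { x₁, x₂, x₃, x₄ }, { x₁, x₄, x₅, x₆ }, { x₂, x₃, x₅, x₆ }, { x₁, x₂, x₃, x₄, x₅ }, { x₁, x₂, x₃, x₄, x₆ }, S }

Check:
Take S₀ = 𝒞 ∪ {∅, S} = { {}, { x₅, x₆ }, { x₂, x₃, x₆ }, S }.
Pass 1: +3 →
  { x₁, x₄, x₅ }  = S∖{ x₂, x₃, x₆ }
  { x₁, x₂, x₃, x₄ }  = S∖{ x₅, x₆ }
  { x₂, x₃, x₅, x₆ }  = { x₅, x₆ } ∪ { x₂, x₃, x₆ }
  (now 7)
Pass 2 (4 new):
  { x₁, x₄ }  = S∖{ x₂, x₃, x₅, x₆ }
  { x₁, x₄, x₅, x₆ }  = { x₁, x₄, x₅ } ∪ { x₅, x₆ }
  { x₁, x₂, x₃, x₄, x₅ }  = { x₁, x₄, x₅ } ∪ { x₁, x₂, x₃, x₄ }
  { x₁, x₂, x₃, x₄, x₆ }  = { x₂, x₃, x₆ } ∪ { x₁, x₂, x₃, x₄ }
  (now 11)
Pass 3 (3 new):
  { x₅ }  = S∖{ x₁, x₂, x₃, x₄, x₆ }
  { x₆ }  = S∖{ x₁, x₂, x₃, x₄, x₅ }
  { x₂, x₃ }  = S∖{ x₁, x₄, x₅, x₆ }
  (now 14)
Pass 4. New:
  { x₁, x₄, x₆ }  = { x₁, x₄ } ∪ { x₆ }
  { x₂, x₃, x₅ }  = { x₂, x₃ } ∪ { x₅ }
  (now 16)
Pass 5: no new sets; the family is a σ-algebra.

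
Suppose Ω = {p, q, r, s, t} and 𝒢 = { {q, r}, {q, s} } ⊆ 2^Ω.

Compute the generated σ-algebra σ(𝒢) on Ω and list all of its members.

|σ(𝒢)| = 16.  σ(𝒢) = { {}, {q}, {r}, {s}, {p, t}, {q, r}, {q, s}, {r, s}, {p, q, t}, {p, r, t}, {p, s, t}, {q, r, s}, {p, q, r, t}, {p, q, s, t}, {p, r, s, t}, Ω }

Check:
Begin from { {}, {q, r}, {q, s}, Ω } (that is, 𝒢 plus ∅ and Ω).
Pass 1 adds 3:
  {p, r, t}  = {q, s}ᶜ
  {p, s, t}  = {q, r}ᶜ
  {q, r, s}  = {q, r} ∪ {q, s}
  |family| = 7
Pass 2: 4 new —
  {p, t}  = {q, r, s}ᶜ
  {p, q, r, t}  = {q, r} ∪ {p, r, t}
  {p, q, s, t}  = {p, s, t} ∪ {q, s}
  {p, r, s, t}  = {p, s, t} ∪ {p, r, t}
  |family| = 11
Pass 3 adds 3:
  {q}  = {p, r, s, t}ᶜ
  {r}  = {p, q, s, t}ᶜ
  {s}  = {p, q, r, t}ᶜ
  |family| = 14
Pass 4: +2 →
  {r, s}  = {r} ∪ {s}
  {p, q, t}  = {p, t} ∪ {q}
  |family| = 16
After Pass 5 the family is unchanged; done.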